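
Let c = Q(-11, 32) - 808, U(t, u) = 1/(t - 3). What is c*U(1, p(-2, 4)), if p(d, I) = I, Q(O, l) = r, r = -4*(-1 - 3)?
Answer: 396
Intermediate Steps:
r = 16 (r = -4*(-4) = 16)
Q(O, l) = 16
U(t, u) = 1/(-3 + t)
c = -792 (c = 16 - 808 = -792)
c*U(1, p(-2, 4)) = -792/(-3 + 1) = -792/(-2) = -792*(-1/2) = 396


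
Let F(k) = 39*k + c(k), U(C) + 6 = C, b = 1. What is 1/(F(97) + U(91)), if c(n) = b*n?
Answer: 1/3965 ≈ 0.00025221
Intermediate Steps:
U(C) = -6 + C
c(n) = n (c(n) = 1*n = n)
F(k) = 40*k (F(k) = 39*k + k = 40*k)
1/(F(97) + U(91)) = 1/(40*97 + (-6 + 91)) = 1/(3880 + 85) = 1/3965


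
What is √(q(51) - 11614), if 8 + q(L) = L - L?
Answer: I*√11622 ≈ 107.81*I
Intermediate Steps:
q(L) = -8 (q(L) = -8 + (L - L) = -8 + 0 = -8)
√(q(51) - 11614) = √(-8 - 11614) = √(-11622) = I*√11622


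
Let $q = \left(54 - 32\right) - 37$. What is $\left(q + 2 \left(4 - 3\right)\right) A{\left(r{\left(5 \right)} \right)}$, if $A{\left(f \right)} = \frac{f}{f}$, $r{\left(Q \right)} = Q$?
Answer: $-13$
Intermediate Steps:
$A{\left(f \right)} = 1$
$q = -15$ ($q = 22 - 37 = -15$)
$\left(q + 2 \left(4 - 3\right)\right) A{\left(r{\left(5 \right)} \right)} = \left(-15 + 2 \left(4 - 3\right)\right) 1 = \left(-15 + 2 \cdot 1\right) 1 = \left(-15 + 2\right) 1 = \left(-13\right) 1 = -13$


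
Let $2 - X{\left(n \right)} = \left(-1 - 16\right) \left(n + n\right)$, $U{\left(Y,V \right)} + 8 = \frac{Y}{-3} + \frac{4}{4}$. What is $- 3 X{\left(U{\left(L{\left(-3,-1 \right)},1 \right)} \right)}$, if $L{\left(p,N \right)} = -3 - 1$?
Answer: $572$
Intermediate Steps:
$L{\left(p,N \right)} = -4$
$U{\left(Y,V \right)} = -7 - \frac{Y}{3}$ ($U{\left(Y,V \right)} = -8 + \left(\frac{Y}{-3} + \frac{4}{4}\right) = -8 + \left(Y \left(- \frac{1}{3}\right) + 4 \cdot \frac{1}{4}\right) = -8 - \left(-1 + \frac{Y}{3}\right) = -7 - \frac{Y}{3}$)
$X{\left(n \right)} = 2 + 34 n$ ($X{\left(n \right)} = 2 - \left(-1 - 16\right) \left(n + n\right) = 2 - - 17 \cdot 2 n = 2 - - 34 n = 2 + 34 n$)
$- 3 X{\left(U{\left(L{\left(-3,-1 \right)},1 \right)} \right)} = - 3 \left(2 + 34 \left(-7 - - \frac{4}{3}\right)\right) = - 3 \left(2 + 34 \left(-7 + \frac{4}{3}\right)\right) = - 3 \left(2 + 34 \left(- \frac{17}{3}\right)\right) = - 3 \left(2 - \frac{578}{3}\right) = \left(-3\right) \left(- \frac{572}{3}\right) = 572$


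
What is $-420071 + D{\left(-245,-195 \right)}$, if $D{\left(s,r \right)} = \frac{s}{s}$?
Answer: $-420070$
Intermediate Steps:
$D{\left(s,r \right)} = 1$
$-420071 + D{\left(-245,-195 \right)} = -420071 + 1 = -420070$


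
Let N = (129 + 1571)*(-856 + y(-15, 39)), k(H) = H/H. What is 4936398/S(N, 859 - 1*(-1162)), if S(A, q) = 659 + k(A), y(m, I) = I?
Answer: 822733/110 ≈ 7479.4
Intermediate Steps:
k(H) = 1
N = -1388900 (N = (129 + 1571)*(-856 + 39) = 1700*(-817) = -1388900)
S(A, q) = 660 (S(A, q) = 659 + 1 = 660)
4936398/S(N, 859 - 1*(-1162)) = 4936398/660 = 4936398*(1/660) = 822733/110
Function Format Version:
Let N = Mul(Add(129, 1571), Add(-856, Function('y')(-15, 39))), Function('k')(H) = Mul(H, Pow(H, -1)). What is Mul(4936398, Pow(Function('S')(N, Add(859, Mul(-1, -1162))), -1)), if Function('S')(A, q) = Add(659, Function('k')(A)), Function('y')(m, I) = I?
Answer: Rational(822733, 110) ≈ 7479.4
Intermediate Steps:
Function('k')(H) = 1
N = -1388900 (N = Mul(Add(129, 1571), Add(-856, 39)) = Mul(1700, -817) = -1388900)
Function('S')(A, q) = 660 (Function('S')(A, q) = Add(659, 1) = 660)
Mul(4936398, Pow(Function('S')(N, Add(859, Mul(-1, -1162))), -1)) = Mul(4936398, Pow(660, -1)) = Mul(4936398, Rational(1, 660)) = Rational(822733, 110)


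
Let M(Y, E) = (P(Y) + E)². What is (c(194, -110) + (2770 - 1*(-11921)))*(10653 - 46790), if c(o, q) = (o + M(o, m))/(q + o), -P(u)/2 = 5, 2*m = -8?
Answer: -7434790243/14 ≈ -5.3106e+8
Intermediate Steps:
m = -4 (m = (½)*(-8) = -4)
P(u) = -10 (P(u) = -2*5 = -10)
M(Y, E) = (-10 + E)²
c(o, q) = (196 + o)/(o + q) (c(o, q) = (o + (-10 - 4)²)/(q + o) = (o + (-14)²)/(o + q) = (o + 196)/(o + q) = (196 + o)/(o + q))
(c(194, -110) + (2770 - 1*(-11921)))*(10653 - 46790) = ((196 + 194)/(194 - 110) + (2770 - 1*(-11921)))*(10653 - 46790) = (390/84 + (2770 + 11921))*(-36137) = ((1/84)*390 + 14691)*(-36137) = (65/14 + 14691)*(-36137) = (205739/14)*(-36137) = -7434790243/14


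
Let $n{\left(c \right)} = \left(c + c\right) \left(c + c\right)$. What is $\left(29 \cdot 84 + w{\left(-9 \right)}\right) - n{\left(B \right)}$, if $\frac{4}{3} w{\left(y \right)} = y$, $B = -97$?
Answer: $- \frac{140827}{4} \approx -35207.0$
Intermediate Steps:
$w{\left(y \right)} = \frac{3 y}{4}$
$n{\left(c \right)} = 4 c^{2}$ ($n{\left(c \right)} = 2 c 2 c = 4 c^{2}$)
$\left(29 \cdot 84 + w{\left(-9 \right)}\right) - n{\left(B \right)} = \left(29 \cdot 84 + \frac{3}{4} \left(-9\right)\right) - 4 \left(-97\right)^{2} = \left(2436 - \frac{27}{4}\right) - 4 \cdot 9409 = \frac{9717}{4} - 37636 = - \frac{140827}{4}$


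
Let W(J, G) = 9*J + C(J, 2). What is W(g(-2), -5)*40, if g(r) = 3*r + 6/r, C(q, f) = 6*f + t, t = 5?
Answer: -2560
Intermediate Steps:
C(q, f) = 5 + 6*f (C(q, f) = 6*f + 5 = 5 + 6*f)
W(J, G) = 17 + 9*J (W(J, G) = 9*J + (5 + 6*2) = 9*J + (5 + 12) = 9*J + 17 = 17 + 9*J)
W(g(-2), -5)*40 = (17 + 9*(3*(-2) + 6/(-2)))*40 = (17 + 9*(-6 + 6*(-½)))*40 = (17 + 9*(-6 - 3))*40 = (17 + 9*(-9))*40 = (17 - 81)*40 = -64*40 = -2560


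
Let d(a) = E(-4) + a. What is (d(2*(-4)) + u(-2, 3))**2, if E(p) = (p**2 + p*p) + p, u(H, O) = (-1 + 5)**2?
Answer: 1296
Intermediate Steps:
u(H, O) = 16 (u(H, O) = 4**2 = 16)
E(p) = p + 2*p**2 (E(p) = (p**2 + p**2) + p = 2*p**2 + p = p + 2*p**2)
d(a) = 28 + a (d(a) = -4*(1 + 2*(-4)) + a = -4*(1 - 8) + a = -4*(-7) + a = 28 + a)
(d(2*(-4)) + u(-2, 3))**2 = ((28 + 2*(-4)) + 16)**2 = ((28 - 8) + 16)**2 = (20 + 16)**2 = 36**2 = 1296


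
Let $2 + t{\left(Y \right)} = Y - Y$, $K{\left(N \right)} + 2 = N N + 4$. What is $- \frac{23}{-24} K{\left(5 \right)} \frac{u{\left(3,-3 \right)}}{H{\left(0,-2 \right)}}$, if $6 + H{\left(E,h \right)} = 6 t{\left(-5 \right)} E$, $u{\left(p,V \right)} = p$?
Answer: $- \frac{207}{16} \approx -12.938$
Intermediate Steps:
$K{\left(N \right)} = 2 + N^{2}$ ($K{\left(N \right)} = -2 + \left(N N + 4\right) = -2 + \left(N^{2} + 4\right) = -2 + \left(4 + N^{2}\right) = 2 + N^{2}$)
$t{\left(Y \right)} = -2$ ($t{\left(Y \right)} = -2 + \left(Y - Y\right) = -2 + 0 = -2$)
$H{\left(E,h \right)} = -6 - 12 E$ ($H{\left(E,h \right)} = -6 + 6 \left(-2\right) E = -6 - 12 E$)
$- \frac{23}{-24} K{\left(5 \right)} \frac{u{\left(3,-3 \right)}}{H{\left(0,-2 \right)}} = - \frac{23}{-24} \left(2 + 5^{2}\right) \frac{3}{-6 - 0} = \left(-23\right) \left(- \frac{1}{24}\right) \left(2 + 25\right) \frac{3}{-6 + 0} = \frac{23}{24} \cdot 27 \frac{3}{-6} = \frac{207 \cdot 3 \left(- \frac{1}{6}\right)}{8} = \frac{207}{8} \left(- \frac{1}{2}\right) = - \frac{207}{16}$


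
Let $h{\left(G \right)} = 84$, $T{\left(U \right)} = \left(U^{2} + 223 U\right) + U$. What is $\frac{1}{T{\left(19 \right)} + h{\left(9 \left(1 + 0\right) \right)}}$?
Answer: $\frac{1}{4701} \approx 0.00021272$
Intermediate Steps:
$T{\left(U \right)} = U^{2} + 224 U$
$\frac{1}{T{\left(19 \right)} + h{\left(9 \left(1 + 0\right) \right)}} = \frac{1}{19 \left(224 + 19\right) + 84} = \frac{1}{19 \cdot 243 + 84} = \frac{1}{4617 + 84} = \frac{1}{4701}$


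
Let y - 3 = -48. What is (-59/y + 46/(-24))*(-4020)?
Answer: 7303/3 ≈ 2434.3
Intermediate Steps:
y = -45 (y = 3 - 48 = -45)
(-59/y + 46/(-24))*(-4020) = (-59/(-45) + 46/(-24))*(-4020) = (-59*(-1/45) + 46*(-1/24))*(-4020) = (59/45 - 23/12)*(-4020) = -109/180*(-4020) = 7303/3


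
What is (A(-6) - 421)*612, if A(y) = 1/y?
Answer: -257754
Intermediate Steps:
(A(-6) - 421)*612 = (1/(-6) - 421)*612 = (-⅙ - 421)*612 = -2527/6*612 = -257754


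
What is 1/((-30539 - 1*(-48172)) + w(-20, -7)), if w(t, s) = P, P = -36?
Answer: 1/17597 ≈ 5.6828e-5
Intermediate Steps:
w(t, s) = -36
1/((-30539 - 1*(-48172)) + w(-20, -7)) = 1/((-30539 - 1*(-48172)) - 36) = 1/((-30539 + 48172) - 36) = 1/(17633 - 36) = 1/17597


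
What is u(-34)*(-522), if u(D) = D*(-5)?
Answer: -88740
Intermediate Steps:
u(D) = -5*D
u(-34)*(-522) = -5*(-34)*(-522) = 170*(-522) = -88740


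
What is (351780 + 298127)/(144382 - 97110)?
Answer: 649907/47272 ≈ 13.748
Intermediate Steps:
(351780 + 298127)/(144382 - 97110) = 649907/47272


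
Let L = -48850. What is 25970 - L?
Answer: 74820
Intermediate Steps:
25970 - L = 25970 - 1*(-48850) = 25970 + 48850 = 74820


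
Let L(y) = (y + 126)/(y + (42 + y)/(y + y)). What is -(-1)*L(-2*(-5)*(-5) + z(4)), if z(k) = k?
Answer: -1840/1057 ≈ -1.7408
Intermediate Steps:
L(y) = (126 + y)/(y + (42 + y)/(2*y)) (L(y) = (126 + y)/(y + (42 + y)/((2*y))) = (126 + y)/(y + (42 + y)*(1/(2*y))) = (126 + y)/(y + (42 + y)/(2*y)))
-(-1)*L(-2*(-5)*(-5) + z(4)) = -(-1)*2*(-2*(-5)*(-5) + 4)*(126 + (-2*(-5)*(-5) + 4))/(42 + (-2*(-5)*(-5) + 4) + 2*(-2*(-5)*(-5) + 4)²) = -(-1)*2*(10*(-5) + 4)*(126 + (10*(-5) + 4))/(42 + (10*(-5) + 4) + 2*(10*(-5) + 4)²) = -(-1)*2*(-50 + 4)*(126 + (-50 + 4))/(42 + (-50 + 4) + 2*(-50 + 4)²) = -(-1)*2*(-46)*(126 - 46)/(42 - 46 + 2*(-46)²) = -(-1)*2*(-46)*80/(42 - 46 + 2*2116) = -(-1)*2*(-46)*80/(42 - 46 + 4232) = -(-1)*2*(-46)*80/4228 = -(-1)*2*(-46)*(1/4228)*80 = -(-1)*(-1840)/1057 = -1*1840/1057 = -1840/1057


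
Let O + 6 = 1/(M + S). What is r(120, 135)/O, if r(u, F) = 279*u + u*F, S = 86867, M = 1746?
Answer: -4402293840/531677 ≈ -8280.0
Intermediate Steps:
r(u, F) = 279*u + F*u
O = -531677/88613 (O = -6 + 1/(1746 + 86867) = -6 + 1/88613 = -531677/88613 ≈ -6.0000)
r(120, 135)/O = (120*(279 + 135))/(-531677/88613) = (120*414)*(-88613/531677) = 49680*(-88613/531677) = -4402293840/531677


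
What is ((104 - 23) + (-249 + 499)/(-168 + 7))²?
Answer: 163609681/25921 ≈ 6311.9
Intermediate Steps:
((104 - 23) + (-249 + 499)/(-168 + 7))² = (81 + 250/(-161))² = (81 + 250*(-1/161))² = (81 - 250/161)² = (12791/161)² = 163609681/25921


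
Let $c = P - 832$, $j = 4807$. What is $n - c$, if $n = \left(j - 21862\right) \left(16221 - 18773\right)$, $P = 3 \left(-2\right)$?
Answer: $43525198$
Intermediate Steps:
$P = -6$
$c = -838$ ($c = -6 - 832 = -838$)
$n = 43524360$ ($n = \left(4807 - 21862\right) \left(16221 - 18773\right) = \left(-17055\right) \left(-2552\right) = 43524360$)
$n - c = 43524360 - -838 = 43524360 + 838 = 43525198$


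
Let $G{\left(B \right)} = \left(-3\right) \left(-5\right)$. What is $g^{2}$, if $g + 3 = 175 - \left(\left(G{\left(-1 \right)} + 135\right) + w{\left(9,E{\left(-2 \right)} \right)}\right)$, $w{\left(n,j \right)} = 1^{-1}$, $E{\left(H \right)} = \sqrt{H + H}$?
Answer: $441$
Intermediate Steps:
$E{\left(H \right)} = \sqrt{2} \sqrt{H}$ ($E{\left(H \right)} = \sqrt{2 H} = \sqrt{2} \sqrt{H}$)
$w{\left(n,j \right)} = 1$
$G{\left(B \right)} = 15$
$g = 21$ ($g = -3 + \left(175 - \left(\left(15 + 135\right) + 1\right)\right) = -3 + \left(175 - \left(150 + 1\right)\right) = -3 + \left(175 - 151\right) = -3 + 24 = 21$)
$g^{2} = 21^{2} = 441$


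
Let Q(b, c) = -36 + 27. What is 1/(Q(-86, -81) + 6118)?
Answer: 1/6109 ≈ 0.00016369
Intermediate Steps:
Q(b, c) = -9
1/(Q(-86, -81) + 6118) = 1/(-9 + 6118) = 1/6109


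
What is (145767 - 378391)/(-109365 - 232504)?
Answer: 232624/341869 ≈ 0.68045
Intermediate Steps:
(145767 - 378391)/(-109365 - 232504) = -232624/(-341869) = -232624*(-1/341869) = 232624/341869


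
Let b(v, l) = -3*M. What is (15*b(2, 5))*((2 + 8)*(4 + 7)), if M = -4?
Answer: 19800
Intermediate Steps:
b(v, l) = 12 (b(v, l) = -3*(-4) = 12)
(15*b(2, 5))*((2 + 8)*(4 + 7)) = (15*12)*((2 + 8)*(4 + 7)) = 180*(10*11) = 180*110 = 19800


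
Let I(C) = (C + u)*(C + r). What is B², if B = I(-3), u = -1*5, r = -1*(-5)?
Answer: 256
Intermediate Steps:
r = 5
u = -5
I(C) = (-5 + C)*(5 + C) (I(C) = (C - 5)*(C + 5) = (-5 + C)*(5 + C))
B = -16 (B = -25 + (-3)² = -25 + 9 = -16)
B² = (-16)² = 256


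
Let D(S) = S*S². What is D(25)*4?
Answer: 62500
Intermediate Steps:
D(S) = S³
D(25)*4 = 25³*4 = 15625*4 = 62500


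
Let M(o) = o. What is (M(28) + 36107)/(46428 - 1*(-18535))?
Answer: 36135/64963 ≈ 0.55624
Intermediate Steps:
(M(28) + 36107)/(46428 - 1*(-18535)) = (28 + 36107)/(46428 - 1*(-18535)) = 36135/(46428 + 18535) = 36135/64963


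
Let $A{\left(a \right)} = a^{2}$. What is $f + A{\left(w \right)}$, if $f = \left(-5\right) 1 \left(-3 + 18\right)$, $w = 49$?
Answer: $2326$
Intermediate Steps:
$f = -75$ ($f = \left(-5\right) 15 = -75$)
$f + A{\left(w \right)} = -75 + 49^{2} = -75 + 2401 = 2326$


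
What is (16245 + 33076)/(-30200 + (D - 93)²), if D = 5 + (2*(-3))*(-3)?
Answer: -49321/25300 ≈ -1.9494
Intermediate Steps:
D = 23 (D = 5 - 6*(-3) = 5 + 18 = 23)
(16245 + 33076)/(-30200 + (D - 93)²) = (16245 + 33076)/(-30200 + (23 - 93)²) = 49321/(-30200 + (-70)²) = 49321/(-30200 + 4900) = 49321/(-25300) = 49321*(-1/25300) = -49321/25300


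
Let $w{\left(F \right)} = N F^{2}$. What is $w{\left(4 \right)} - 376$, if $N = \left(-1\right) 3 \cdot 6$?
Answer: $-664$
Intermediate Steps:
$N = -18$ ($N = \left(-3\right) 6 = -18$)
$w{\left(F \right)} = - 18 F^{2}$
$w{\left(4 \right)} - 376 = - 18 \cdot 4^{2} - 376 = \left(-18\right) 16 - 376 = -288 - 376 = -664$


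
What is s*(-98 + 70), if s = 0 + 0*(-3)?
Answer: 0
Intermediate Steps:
s = 0 (s = 0 + 0 = 0)
s*(-98 + 70) = 0*(-98 + 70) = 0*(-28) = 0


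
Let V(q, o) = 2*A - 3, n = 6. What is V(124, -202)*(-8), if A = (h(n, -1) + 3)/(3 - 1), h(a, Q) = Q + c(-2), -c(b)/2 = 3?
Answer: 56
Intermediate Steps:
c(b) = -6 (c(b) = -2*3 = -6)
h(a, Q) = -6 + Q (h(a, Q) = Q - 6 = -6 + Q)
A = -2 (A = ((-6 - 1) + 3)/(3 - 1) = (-7 + 3)/2 = -4*½ = -2)
V(q, o) = -7 (V(q, o) = 2*(-2) - 3 = -4 - 3 = -7)
V(124, -202)*(-8) = -7*(-8) = 56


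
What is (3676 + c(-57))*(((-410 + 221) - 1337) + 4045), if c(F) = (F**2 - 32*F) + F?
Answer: 21895148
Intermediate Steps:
c(F) = F**2 - 31*F
(3676 + c(-57))*(((-410 + 221) - 1337) + 4045) = (3676 - 57*(-31 - 57))*(((-410 + 221) - 1337) + 4045) = (3676 - 57*(-88))*((-189 - 1337) + 4045) = (3676 + 5016)*(-1526 + 4045) = 8692*2519 = 21895148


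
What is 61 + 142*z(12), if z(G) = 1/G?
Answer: 437/6 ≈ 72.833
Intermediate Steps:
61 + 142*z(12) = 61 + 142/12 = 61 + 142*(1/12) = 61 + 71/6 = 437/6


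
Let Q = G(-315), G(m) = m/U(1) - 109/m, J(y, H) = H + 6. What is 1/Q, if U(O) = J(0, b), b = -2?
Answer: -1260/98789 ≈ -0.012754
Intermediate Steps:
J(y, H) = 6 + H
U(O) = 4 (U(O) = 6 - 2 = 4)
G(m) = -109/m + m/4 (G(m) = m/4 - 109/m = -109/m + m/4)
Q = -98789/1260 (Q = -109/(-315) + (¼)*(-315) = -109*(-1/315) - 315/4 = 109/315 - 315/4 = -98789/1260 ≈ -78.404)
1/Q = 1/(-98789/1260) = -1260/98789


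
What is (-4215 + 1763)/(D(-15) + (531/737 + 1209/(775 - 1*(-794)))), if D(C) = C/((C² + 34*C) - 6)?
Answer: -91677207644/57675483 ≈ -1589.5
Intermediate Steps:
D(C) = C/(-6 + C² + 34*C)
(-4215 + 1763)/(D(-15) + (531/737 + 1209/(775 - 1*(-794)))) = (-4215 + 1763)/(-15/(-6 + (-15)² + 34*(-15)) + (531/737 + 1209/(775 - 1*(-794)))) = -2452/(-15/(-6 + 225 - 510) + (531*(1/737) + 1209/(775 + 794))) = -2452/(-15/(-291) + (531/737 + 1209/1569)) = -2452/(-15*(-1/291) + (531/737 + 1209*(1/1569))) = -2452/(5/97 + (531/737 + 403/523)) = -2452/(5/97 + 574724/385451) = -2452/57675483/37388747 = -2452*37388747/57675483 = -91677207644/57675483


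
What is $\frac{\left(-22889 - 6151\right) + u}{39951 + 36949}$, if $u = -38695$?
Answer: $- \frac{13547}{15380} \approx -0.88082$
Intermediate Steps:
$\frac{\left(-22889 - 6151\right) + u}{39951 + 36949} = \frac{\left(-22889 - 6151\right) - 38695}{39951 + 36949} = \frac{-29040 - 38695}{76900} = \left(-67735\right) \frac{1}{76900} = - \frac{13547}{15380}$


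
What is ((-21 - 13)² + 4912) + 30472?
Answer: 36540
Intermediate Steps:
((-21 - 13)² + 4912) + 30472 = ((-34)² + 4912) + 30472 = (1156 + 4912) + 30472 = 6068 + 30472 = 36540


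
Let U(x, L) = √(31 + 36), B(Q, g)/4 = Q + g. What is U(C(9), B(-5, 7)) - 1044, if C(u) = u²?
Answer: -1044 + √67 ≈ -1035.8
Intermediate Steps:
B(Q, g) = 4*Q + 4*g (B(Q, g) = 4*(Q + g) = 4*Q + 4*g)
U(x, L) = √67
U(C(9), B(-5, 7)) - 1044 = √67 - 1044 = -1044 + √67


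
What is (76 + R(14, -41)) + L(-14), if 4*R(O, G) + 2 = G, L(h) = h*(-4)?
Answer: 485/4 ≈ 121.25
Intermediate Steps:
L(h) = -4*h
R(O, G) = -½ + G/4
(76 + R(14, -41)) + L(-14) = (76 + (-½ + (¼)*(-41))) - 4*(-14) = (76 + (-½ - 41/4)) + 56 = (76 - 43/4) + 56 = 261/4 + 56 = 485/4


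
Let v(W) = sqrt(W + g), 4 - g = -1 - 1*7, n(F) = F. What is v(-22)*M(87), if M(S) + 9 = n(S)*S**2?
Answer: 658494*I*sqrt(10) ≈ 2.0823e+6*I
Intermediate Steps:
M(S) = -9 + S**3 (M(S) = -9 + S*S**2 = -9 + S**3)
g = 12 (g = 4 - (-1 - 1*7) = 4 - (-1 - 7) = 4 - 1*(-8) = 4 + 8 = 12)
v(W) = sqrt(12 + W) (v(W) = sqrt(W + 12) = sqrt(12 + W))
v(-22)*M(87) = sqrt(12 - 22)*(-9 + 87**3) = sqrt(-10)*(-9 + 658503) = (I*sqrt(10))*658494 = 658494*I*sqrt(10)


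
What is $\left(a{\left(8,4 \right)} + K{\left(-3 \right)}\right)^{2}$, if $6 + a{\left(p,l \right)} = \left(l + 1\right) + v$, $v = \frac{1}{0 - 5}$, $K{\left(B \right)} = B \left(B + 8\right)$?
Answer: $\frac{6561}{25} \approx 262.44$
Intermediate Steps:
$K{\left(B \right)} = B \left(8 + B\right)$
$v = - \frac{1}{5}$ ($v = \frac{1}{-5} = - \frac{1}{5} \approx -0.2$)
$a{\left(p,l \right)} = - \frac{26}{5} + l$ ($a{\left(p,l \right)} = -6 + \left(\left(l + 1\right) - \frac{1}{5}\right) = -6 + \left(\left(1 + l\right) - \frac{1}{5}\right) = -6 + \left(\frac{4}{5} + l\right) = - \frac{26}{5} + l$)
$\left(a{\left(8,4 \right)} + K{\left(-3 \right)}\right)^{2} = \left(\left(- \frac{26}{5} + 4\right) - 3 \left(8 - 3\right)\right)^{2} = \left(- \frac{6}{5} - 15\right)^{2} = \left(- \frac{81}{5}\right)^{2} = \frac{6561}{25}$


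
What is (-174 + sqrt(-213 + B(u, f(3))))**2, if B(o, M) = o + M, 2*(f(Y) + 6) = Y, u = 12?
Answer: (348 - I*sqrt(822))**2/4 ≈ 30071.0 - 4988.7*I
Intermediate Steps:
f(Y) = -6 + Y/2
B(o, M) = M + o
(-174 + sqrt(-213 + B(u, f(3))))**2 = (-174 + sqrt(-213 + ((-6 + (1/2)*3) + 12)))**2 = (-174 + sqrt(-213 + ((-6 + 3/2) + 12)))**2 = (-174 + sqrt(-213 + (-9/2 + 12)))**2 = (-174 + sqrt(-213 + 15/2))**2 = (-174 + sqrt(-411/2))**2 = (-174 + I*sqrt(822)/2)**2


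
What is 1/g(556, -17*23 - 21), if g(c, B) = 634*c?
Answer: 1/352504 ≈ 2.8368e-6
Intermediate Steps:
1/g(556, -17*23 - 21) = 1/(634*556) = 1/352504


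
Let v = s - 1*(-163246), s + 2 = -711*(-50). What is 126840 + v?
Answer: 325634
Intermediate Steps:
s = 35548 (s = -2 - 711*(-50) = -2 + 35550 = 35548)
v = 198794 (v = 35548 - 1*(-163246) = 35548 + 163246 = 198794)
126840 + v = 126840 + 198794 = 325634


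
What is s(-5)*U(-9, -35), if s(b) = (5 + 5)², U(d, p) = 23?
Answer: 2300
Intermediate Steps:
s(b) = 100 (s(b) = 10² = 100)
s(-5)*U(-9, -35) = 100*23 = 2300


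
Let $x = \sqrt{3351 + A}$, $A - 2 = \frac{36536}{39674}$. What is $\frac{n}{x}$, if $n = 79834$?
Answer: $\frac{79834 \sqrt{10907354613}}{6048339} \approx 1378.5$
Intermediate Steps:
$A = \frac{57942}{19837}$ ($A = 2 + \frac{36536}{39674} = 2 + 36536 \cdot \frac{1}{39674} = 2 + \frac{18268}{19837} = \frac{57942}{19837} \approx 2.9209$)
$x = \frac{11 \sqrt{10907354613}}{19837}$ ($x = \sqrt{3351 + \frac{57942}{19837}} = \sqrt{\frac{66531729}{19837}} = \frac{11 \sqrt{10907354613}}{19837} \approx 57.913$)
$\frac{n}{x} = \frac{79834}{\frac{11}{19837} \sqrt{10907354613}} = 79834 \frac{\sqrt{10907354613}}{6048339} = \frac{79834 \sqrt{10907354613}}{6048339}$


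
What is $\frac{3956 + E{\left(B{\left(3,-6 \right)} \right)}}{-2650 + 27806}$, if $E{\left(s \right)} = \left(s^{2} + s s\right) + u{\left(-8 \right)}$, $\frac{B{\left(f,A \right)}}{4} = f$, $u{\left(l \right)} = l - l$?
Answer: $\frac{1061}{6289} \approx 0.16871$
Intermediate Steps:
$u{\left(l \right)} = 0$
$B{\left(f,A \right)} = 4 f$
$E{\left(s \right)} = 2 s^{2}$ ($E{\left(s \right)} = \left(s^{2} + s s\right) + 0 = \left(s^{2} + s^{2}\right) + 0 = 2 s^{2} + 0 = 2 s^{2}$)
$\frac{3956 + E{\left(B{\left(3,-6 \right)} \right)}}{-2650 + 27806} = \frac{3956 + 2 \left(4 \cdot 3\right)^{2}}{-2650 + 27806} = \frac{3956 + 2 \cdot 12^{2}}{25156} = \left(3956 + 2 \cdot 144\right) \frac{1}{25156} = \left(3956 + 288\right) \frac{1}{25156} = 4244 \cdot \frac{1}{25156} = \frac{1061}{6289}$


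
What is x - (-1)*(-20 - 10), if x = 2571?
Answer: 2541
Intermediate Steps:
x - (-1)*(-20 - 10) = 2571 - (-1)*(-20 - 10) = 2571 - (-1)*(-30) = 2571 - 1*30 = 2571 - 30 = 2541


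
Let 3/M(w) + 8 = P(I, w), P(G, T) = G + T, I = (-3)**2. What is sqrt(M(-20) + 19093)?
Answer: 2*sqrt(1723129)/19 ≈ 138.18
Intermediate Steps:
I = 9
M(w) = 3/(1 + w) (M(w) = 3/(-8 + (9 + w)) = 3/(1 + w))
sqrt(M(-20) + 19093) = sqrt(3/(1 - 20) + 19093) = sqrt(3/(-19) + 19093) = sqrt(3*(-1/19) + 19093) = sqrt(-3/19 + 19093) = sqrt(362764/19) = 2*sqrt(1723129)/19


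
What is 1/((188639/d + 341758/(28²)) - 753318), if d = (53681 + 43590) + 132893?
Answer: -2050552/1543822182885 ≈ -1.3282e-6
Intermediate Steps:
d = 230164 (d = 97271 + 132893 = 230164)
1/((188639/d + 341758/(28²)) - 753318) = 1/((188639/230164 + 341758/(28²)) - 753318) = 1/((188639*(1/230164) + 341758/784) - 753318) = 1/((17149/20924 + 341758*(1/784)) - 753318) = 1/((17149/20924 + 170879/392) - 753318) = 1/(895548651/2050552 - 753318) = 1/(-1543822182885/2050552) = -2050552/1543822182885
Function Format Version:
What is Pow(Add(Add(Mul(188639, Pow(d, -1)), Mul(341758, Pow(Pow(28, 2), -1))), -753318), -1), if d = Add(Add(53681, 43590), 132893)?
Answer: Rational(-2050552, 1543822182885) ≈ -1.3282e-6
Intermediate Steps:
d = 230164 (d = Add(97271, 132893) = 230164)
Pow(Add(Add(Mul(188639, Pow(d, -1)), Mul(341758, Pow(Pow(28, 2), -1))), -753318), -1) = Pow(Add(Add(Mul(188639, Pow(230164, -1)), Mul(341758, Pow(Pow(28, 2), -1))), -753318), -1) = Pow(Add(Add(Mul(188639, Rational(1, 230164)), Mul(341758, Pow(784, -1))), -753318), -1) = Pow(Add(Add(Rational(17149, 20924), Mul(341758, Rational(1, 784))), -753318), -1) = Pow(Add(Add(Rational(17149, 20924), Rational(170879, 392)), -753318), -1) = Pow(Add(Rational(895548651, 2050552), -753318), -1) = Pow(Rational(-1543822182885, 2050552), -1) = Rational(-2050552, 1543822182885)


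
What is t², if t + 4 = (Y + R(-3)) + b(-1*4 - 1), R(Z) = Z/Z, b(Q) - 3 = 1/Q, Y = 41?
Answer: 41616/25 ≈ 1664.6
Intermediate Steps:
b(Q) = 3 + 1/Q
R(Z) = 1
t = 204/5 (t = -4 + ((41 + 1) + (3 + 1/(-1*4 - 1))) = -4 + (42 + (3 + 1/(-4 - 1))) = -4 + (42 + (3 + 1/(-5))) = -4 + (42 + (3 - ⅕)) = -4 + (42 + 14/5) = -4 + 224/5 = 204/5 ≈ 40.800)
t² = (204/5)² = 41616/25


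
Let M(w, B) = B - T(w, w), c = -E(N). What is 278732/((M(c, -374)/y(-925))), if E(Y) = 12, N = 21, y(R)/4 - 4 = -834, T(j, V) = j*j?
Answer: 462695120/259 ≈ 1.7865e+6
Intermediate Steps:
T(j, V) = j²
y(R) = -3320 (y(R) = 16 + 4*(-834) = 16 - 3336 = -3320)
c = -12 (c = -1*12 = -12)
M(w, B) = B - w²
278732/((M(c, -374)/y(-925))) = 278732/(((-374 - 1*(-12)²)/(-3320))) = 278732/(((-374 - 1*144)*(-1/3320))) = 278732/(((-374 - 144)*(-1/3320))) = 278732/((-518*(-1/3320))) = 278732/(259/1660) = 278732*(1660/259) = 462695120/259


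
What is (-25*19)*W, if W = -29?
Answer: 13775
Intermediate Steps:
(-25*19)*W = -25*19*(-29) = -475*(-29) = 13775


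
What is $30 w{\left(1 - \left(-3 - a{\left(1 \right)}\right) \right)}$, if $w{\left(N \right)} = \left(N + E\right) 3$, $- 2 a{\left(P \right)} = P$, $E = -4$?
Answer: $-45$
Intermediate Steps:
$a{\left(P \right)} = - \frac{P}{2}$
$w{\left(N \right)} = -12 + 3 N$ ($w{\left(N \right)} = \left(N - 4\right) 3 = \left(-4 + N\right) 3 = -12 + 3 N$)
$30 w{\left(1 - \left(-3 - a{\left(1 \right)}\right) \right)} = 30 \left(-12 + 3 \left(1 - \left(-3 - \left(- \frac{1}{2}\right) 1\right)\right)\right) = 30 \left(-12 + 3 \left(1 - \left(-3 - - \frac{1}{2}\right)\right)\right) = 30 \left(-12 + 3 \left(1 - \left(-3 + \frac{1}{2}\right)\right)\right) = 30 \left(-12 + 3 \left(1 - - \frac{5}{2}\right)\right) = 30 \left(-12 + 3 \left(1 + \frac{5}{2}\right)\right) = 30 \left(-12 + 3 \cdot \frac{7}{2}\right) = 30 \left(-12 + \frac{21}{2}\right) = 30 \left(- \frac{3}{2}\right) = -45$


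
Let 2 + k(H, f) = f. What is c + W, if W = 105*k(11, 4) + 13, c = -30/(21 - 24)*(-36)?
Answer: -137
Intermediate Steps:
k(H, f) = -2 + f
c = -360 (c = -30/(-3)*(-36) = -30*(-⅓)*(-36) = 10*(-36) = -360)
W = 223 (W = 105*(-2 + 4) + 13 = 105*2 + 13 = 210 + 13 = 223)
c + W = -360 + 223 = -137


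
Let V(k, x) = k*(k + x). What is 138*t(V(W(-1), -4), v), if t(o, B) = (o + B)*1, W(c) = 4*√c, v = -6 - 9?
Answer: -4278 - 2208*I ≈ -4278.0 - 2208.0*I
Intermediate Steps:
v = -15
t(o, B) = B + o (t(o, B) = (B + o)*1 = B + o)
138*t(V(W(-1), -4), v) = 138*(-15 + (4*√(-1))*(4*√(-1) - 4)) = 138*(-15 + (4*I)*(4*I - 4)) = 138*(-15 + (4*I)*(-4 + 4*I)) = 138*(-15 + 4*I*(-4 + 4*I)) = -2070 + 552*I*(-4 + 4*I)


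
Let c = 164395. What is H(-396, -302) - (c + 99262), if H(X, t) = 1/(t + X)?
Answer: -184032587/698 ≈ -2.6366e+5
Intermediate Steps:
H(X, t) = 1/(X + t)
H(-396, -302) - (c + 99262) = 1/(-396 - 302) - (164395 + 99262) = 1/(-698) - 1*263657 = -1/698 - 263657 = -184032587/698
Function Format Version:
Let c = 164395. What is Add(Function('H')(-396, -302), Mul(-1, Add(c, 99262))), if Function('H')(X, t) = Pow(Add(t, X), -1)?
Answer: Rational(-184032587, 698) ≈ -2.6366e+5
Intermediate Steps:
Function('H')(X, t) = Pow(Add(X, t), -1)
Add(Function('H')(-396, -302), Mul(-1, Add(c, 99262))) = Add(Pow(Add(-396, -302), -1), Mul(-1, Add(164395, 99262))) = Add(Pow(-698, -1), Mul(-1, 263657)) = Add(Rational(-1, 698), -263657) = Rational(-184032587, 698)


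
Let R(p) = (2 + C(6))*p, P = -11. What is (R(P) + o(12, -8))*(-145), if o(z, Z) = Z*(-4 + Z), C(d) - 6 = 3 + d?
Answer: 13195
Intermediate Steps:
C(d) = 9 + d (C(d) = 6 + (3 + d) = 9 + d)
R(p) = 17*p (R(p) = (2 + (9 + 6))*p = (2 + 15)*p = 17*p)
(R(P) + o(12, -8))*(-145) = (17*(-11) - 8*(-4 - 8))*(-145) = (-187 - 8*(-12))*(-145) = (-187 + 96)*(-145) = -91*(-145) = 13195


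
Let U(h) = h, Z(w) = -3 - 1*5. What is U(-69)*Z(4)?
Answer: 552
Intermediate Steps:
Z(w) = -8 (Z(w) = -3 - 5 = -8)
U(-69)*Z(4) = -69*(-8) = 552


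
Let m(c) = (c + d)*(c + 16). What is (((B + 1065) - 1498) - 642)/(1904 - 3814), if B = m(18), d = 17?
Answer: -23/382 ≈ -0.060209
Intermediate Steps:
m(c) = (16 + c)*(17 + c) (m(c) = (c + 17)*(c + 16) = (17 + c)*(16 + c) = (16 + c)*(17 + c))
B = 1190 (B = 272 + 18² + 33*18 = 272 + 324 + 594 = 1190)
(((B + 1065) - 1498) - 642)/(1904 - 3814) = (((1190 + 1065) - 1498) - 642)/(1904 - 3814) = ((2255 - 1498) - 642)/(-1910) = (757 - 642)*(-1/1910) = 115*(-1/1910) = -23/382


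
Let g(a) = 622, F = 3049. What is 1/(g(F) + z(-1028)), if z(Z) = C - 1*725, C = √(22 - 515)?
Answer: -103/11102 - I*√493/11102 ≈ -0.0092776 - 0.002*I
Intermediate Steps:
C = I*√493 (C = √(-493) = I*√493 ≈ 22.204*I)
z(Z) = -725 + I*√493 (z(Z) = I*√493 - 1*725 = I*√493 - 725 = -725 + I*√493)
1/(g(F) + z(-1028)) = 1/(622 + (-725 + I*√493)) = 1/(-103 + I*√493)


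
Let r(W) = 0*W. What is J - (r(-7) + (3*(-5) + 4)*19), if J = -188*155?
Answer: -28931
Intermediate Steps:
r(W) = 0
J = -29140
J - (r(-7) + (3*(-5) + 4)*19) = -29140 - (0 + (3*(-5) + 4)*19) = -29140 - (0 + (-15 + 4)*19) = -29140 - (0 - 11*19) = -29140 - (0 - 209) = -29140 - 1*(-209) = -29140 + 209 = -28931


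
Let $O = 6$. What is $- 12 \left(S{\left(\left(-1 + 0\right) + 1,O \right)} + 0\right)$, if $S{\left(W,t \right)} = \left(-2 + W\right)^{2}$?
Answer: $-48$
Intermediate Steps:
$- 12 \left(S{\left(\left(-1 + 0\right) + 1,O \right)} + 0\right) = - 12 \left(\left(-2 + \left(\left(-1 + 0\right) + 1\right)\right)^{2} + 0\right) = - 12 \left(\left(-2 + \left(-1 + 1\right)\right)^{2} + 0\right) = - 12 \left(\left(-2 + 0\right)^{2} + 0\right) = - 12 \left(\left(-2\right)^{2} + 0\right) = - 12 \left(4 + 0\right) = \left(-12\right) 4 = -48$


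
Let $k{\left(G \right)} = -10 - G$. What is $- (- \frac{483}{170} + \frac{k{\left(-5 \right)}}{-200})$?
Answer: $\frac{383}{136} \approx 2.8162$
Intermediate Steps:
$- (- \frac{483}{170} + \frac{k{\left(-5 \right)}}{-200}) = - (- \frac{483}{170} + \frac{-10 - -5}{-200}) = - (\left(-483\right) \frac{1}{170} + \left(-10 + 5\right) \left(- \frac{1}{200}\right)) = - (- \frac{483}{170} - - \frac{1}{40}) = - (- \frac{483}{170} + \frac{1}{40}) = \left(-1\right) \left(- \frac{383}{136}\right) = \frac{383}{136}$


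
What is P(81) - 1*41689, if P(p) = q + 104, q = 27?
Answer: -41558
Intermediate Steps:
P(p) = 131 (P(p) = 27 + 104 = 131)
P(81) - 1*41689 = 131 - 1*41689 = 131 - 41689 = -41558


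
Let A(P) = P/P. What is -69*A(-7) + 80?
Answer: 11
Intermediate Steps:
A(P) = 1
-69*A(-7) + 80 = -69*1 + 80 = -69 + 80 = 11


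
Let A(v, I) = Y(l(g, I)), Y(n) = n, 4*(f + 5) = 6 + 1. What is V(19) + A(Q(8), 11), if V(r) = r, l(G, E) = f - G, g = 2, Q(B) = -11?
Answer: 55/4 ≈ 13.750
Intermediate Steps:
f = -13/4 (f = -5 + (6 + 1)/4 = -5 + (¼)*7 = -5 + 7/4 = -13/4 ≈ -3.2500)
l(G, E) = -13/4 - G
A(v, I) = -21/4 (A(v, I) = -13/4 - 1*2 = -13/4 - 2 = -21/4)
V(19) + A(Q(8), 11) = 19 - 21/4 = 55/4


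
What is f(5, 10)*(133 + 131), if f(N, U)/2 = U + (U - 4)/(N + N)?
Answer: 27984/5 ≈ 5596.8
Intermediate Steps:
f(N, U) = 2*U + (-4 + U)/N (f(N, U) = 2*(U + (U - 4)/(N + N)) = 2*(U + (-4 + U)/((2*N))) = 2*(U + (-4 + U)*(1/(2*N))) = 2*(U + (-4 + U)/(2*N)) = 2*U + (-4 + U)/N)
f(5, 10)*(133 + 131) = ((-4 + 10 + 2*5*10)/5)*(133 + 131) = ((-4 + 10 + 100)/5)*264 = ((⅕)*106)*264 = (106/5)*264 = 27984/5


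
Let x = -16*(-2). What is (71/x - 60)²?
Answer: 3418801/1024 ≈ 3338.7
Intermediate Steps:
x = 32
(71/x - 60)² = (71/32 - 60)² = (-1849/32)² = 3418801/1024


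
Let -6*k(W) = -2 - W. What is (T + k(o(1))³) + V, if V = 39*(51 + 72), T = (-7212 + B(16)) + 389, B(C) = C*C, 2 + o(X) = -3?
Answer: -14161/8 ≈ -1770.1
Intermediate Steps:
o(X) = -5 (o(X) = -2 - 3 = -5)
B(C) = C²
k(W) = ⅓ + W/6 (k(W) = -(-2 - W)/6 = ⅓ + W/6)
T = -6567 (T = (-7212 + 16²) + 389 = (-7212 + 256) + 389 = -6956 + 389 = -6567)
V = 4797 (V = 39*123 = 4797)
(T + k(o(1))³) + V = (-6567 + (⅓ + (⅙)*(-5))³) + 4797 = (-6567 + (⅓ - ⅚)³) + 4797 = (-6567 + (-½)³) + 4797 = (-6567 - ⅛) + 4797 = -52537/8 + 4797 = -14161/8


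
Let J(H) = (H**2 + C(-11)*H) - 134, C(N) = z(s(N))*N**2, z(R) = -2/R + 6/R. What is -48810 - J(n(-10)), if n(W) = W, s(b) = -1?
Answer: -53616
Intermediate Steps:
z(R) = 4/R
C(N) = -4*N**2 (C(N) = (4/(-1))*N**2 = (4*(-1))*N**2 = -4*N**2)
J(H) = -134 + H**2 - 484*H (J(H) = (H**2 + (-4*(-11)**2)*H) - 134 = (H**2 + (-4*121)*H) - 134 = (H**2 - 484*H) - 134 = -134 + H**2 - 484*H)
-48810 - J(n(-10)) = -48810 - (-134 + (-10)**2 - 484*(-10)) = -48810 - (-134 + 100 + 4840) = -48810 - 1*4806 = -48810 - 4806 = -53616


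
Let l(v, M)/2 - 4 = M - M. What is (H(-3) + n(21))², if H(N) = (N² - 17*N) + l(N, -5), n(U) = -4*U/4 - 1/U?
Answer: 972196/441 ≈ 2204.5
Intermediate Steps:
l(v, M) = 8 (l(v, M) = 8 + 2*(M - M) = 8 + 2*0 = 8 + 0 = 8)
n(U) = -U - 1/U (n(U) = -4*U*(¼) - 1/U = -U - 1/U)
H(N) = 8 + N² - 17*N (H(N) = (N² - 17*N) + 8 = 8 + N² - 17*N)
(H(-3) + n(21))² = ((8 + (-3)² - 17*(-3)) + (-1*21 - 1/21))² = ((8 + 9 + 51) + (-21 - 1*1/21))² = (68 + (-21 - 1/21))² = (68 - 442/21)² = (986/21)² = 972196/441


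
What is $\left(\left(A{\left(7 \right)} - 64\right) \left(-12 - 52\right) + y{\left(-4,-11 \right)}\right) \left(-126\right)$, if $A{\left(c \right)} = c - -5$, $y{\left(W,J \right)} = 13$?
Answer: $-420966$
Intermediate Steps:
$A{\left(c \right)} = 5 + c$ ($A{\left(c \right)} = c + 5 = 5 + c$)
$\left(\left(A{\left(7 \right)} - 64\right) \left(-12 - 52\right) + y{\left(-4,-11 \right)}\right) \left(-126\right) = \left(\left(\left(5 + 7\right) - 64\right) \left(-12 - 52\right) + 13\right) \left(-126\right) = \left(\left(12 - 64\right) \left(-64\right) + 13\right) \left(-126\right) = \left(\left(-52\right) \left(-64\right) + 13\right) \left(-126\right) = \left(3328 + 13\right) \left(-126\right) = 3341 \left(-126\right) = -420966$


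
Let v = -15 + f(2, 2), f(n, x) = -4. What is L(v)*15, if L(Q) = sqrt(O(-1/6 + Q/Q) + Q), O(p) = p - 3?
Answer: 5*I*sqrt(762)/2 ≈ 69.011*I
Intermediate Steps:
O(p) = -3 + p
v = -19 (v = -15 - 4 = -19)
L(Q) = sqrt(-13/6 + Q) (L(Q) = sqrt((-3 + (-1/6 + Q/Q)) + Q) = sqrt((-3 + (-1*1/6 + 1)) + Q) = sqrt((-3 + (-1/6 + 1)) + Q) = sqrt((-3 + 5/6) + Q) = sqrt(-13/6 + Q))
L(v)*15 = (sqrt(-78 + 36*(-19))/6)*15 = (sqrt(-78 - 684)/6)*15 = (sqrt(-762)/6)*15 = ((I*sqrt(762))/6)*15 = (I*sqrt(762)/6)*15 = 5*I*sqrt(762)/2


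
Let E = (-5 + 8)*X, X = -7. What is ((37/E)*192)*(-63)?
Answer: 21312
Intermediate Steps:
E = -21 (E = (-5 + 8)*(-7) = 3*(-7) = -21)
((37/E)*192)*(-63) = ((37/(-21))*192)*(-63) = ((37*(-1/21))*192)*(-63) = -37/21*192*(-63) = -2368/7*(-63) = 21312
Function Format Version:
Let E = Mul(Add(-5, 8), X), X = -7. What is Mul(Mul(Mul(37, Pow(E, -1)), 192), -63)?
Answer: 21312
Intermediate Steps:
E = -21 (E = Mul(Add(-5, 8), -7) = Mul(3, -7) = -21)
Mul(Mul(Mul(37, Pow(E, -1)), 192), -63) = Mul(Mul(Mul(37, Pow(-21, -1)), 192), -63) = Mul(Mul(Mul(37, Rational(-1, 21)), 192), -63) = Mul(Mul(Rational(-37, 21), 192), -63) = Mul(Rational(-2368, 7), -63) = 21312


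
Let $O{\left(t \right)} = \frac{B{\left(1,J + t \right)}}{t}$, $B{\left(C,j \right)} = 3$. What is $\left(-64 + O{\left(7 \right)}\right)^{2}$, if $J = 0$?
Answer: $\frac{198025}{49} \approx 4041.3$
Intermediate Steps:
$O{\left(t \right)} = \frac{3}{t}$
$\left(-64 + O{\left(7 \right)}\right)^{2} = \left(-64 + \frac{3}{7}\right)^{2} = \left(- \frac{445}{7}\right)^{2} = \frac{198025}{49}$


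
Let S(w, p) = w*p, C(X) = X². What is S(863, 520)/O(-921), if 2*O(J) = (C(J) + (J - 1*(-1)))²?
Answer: 897520/717952877041 ≈ 1.2501e-6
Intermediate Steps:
S(w, p) = p*w
O(J) = (1 + J + J²)²/2 (O(J) = (J² + (J - 1*(-1)))²/2 = (J² + (J + 1))²/2 = (J² + (1 + J))²/2 = (1 + J + J²)²/2)
S(863, 520)/O(-921) = (520*863)/(((1 - 921 + (-921)²)²/2)) = 448760/(((1 - 921 + 848241)²/2)) = 448760/(((½)*847321²)) = 448760/(((½)*717952877041)) = 448760/(717952877041/2) = 448760*(2/717952877041) = 897520/717952877041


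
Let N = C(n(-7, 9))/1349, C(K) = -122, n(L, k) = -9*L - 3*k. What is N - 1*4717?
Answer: -6363355/1349 ≈ -4717.1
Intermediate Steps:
N = -122/1349 ≈ -0.090437
N - 1*4717 = -122/1349 - 1*4717 = -122/1349 - 4717 = -6363355/1349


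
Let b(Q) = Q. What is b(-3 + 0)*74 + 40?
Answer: -182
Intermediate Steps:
b(-3 + 0)*74 + 40 = (-3 + 0)*74 + 40 = -3*74 + 40 = -222 + 40 = -182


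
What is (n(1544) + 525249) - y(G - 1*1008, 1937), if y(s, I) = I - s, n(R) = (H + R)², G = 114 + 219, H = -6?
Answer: 2888081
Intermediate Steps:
G = 333
n(R) = (-6 + R)²
(n(1544) + 525249) - y(G - 1*1008, 1937) = ((-6 + 1544)² + 525249) - (1937 - (333 - 1*1008)) = (1538² + 525249) - (1937 - (333 - 1008)) = (2365444 + 525249) - (1937 - 1*(-675)) = 2890693 - (1937 + 675) = 2890693 - 1*2612 = 2890693 - 2612 = 2888081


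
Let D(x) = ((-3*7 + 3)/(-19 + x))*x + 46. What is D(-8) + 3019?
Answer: 9179/3 ≈ 3059.7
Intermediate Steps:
D(x) = 46 - 18*x/(-19 + x) (D(x) = ((-21 + 3)/(-19 + x))*x + 46 = (-18/(-19 + x))*x + 46 = -18*x/(-19 + x) + 46 = 46 - 18*x/(-19 + x))
D(-8) + 3019 = 2*(-437 + 14*(-8))/(-19 - 8) + 3019 = 2*(-437 - 112)/(-27) + 3019 = 2*(-1/27)*(-549) + 3019 = 122/3 + 3019 = 9179/3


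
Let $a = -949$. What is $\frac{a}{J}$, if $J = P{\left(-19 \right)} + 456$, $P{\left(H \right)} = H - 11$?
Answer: $- \frac{949}{426} \approx -2.2277$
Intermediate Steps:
$P{\left(H \right)} = -11 + H$
$J = 426$ ($J = \left(-11 - 19\right) + 456 = -30 + 456 = 426$)
$\frac{a}{J} = - \frac{949}{426}$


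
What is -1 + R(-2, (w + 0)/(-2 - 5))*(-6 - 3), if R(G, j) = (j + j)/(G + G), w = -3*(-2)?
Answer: -34/7 ≈ -4.8571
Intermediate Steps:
w = 6
R(G, j) = j/G (R(G, j) = (2*j)/((2*G)) = (2*j)*(1/(2*G)) = j/G)
-1 + R(-2, (w + 0)/(-2 - 5))*(-6 - 3) = -1 + (((6 + 0)/(-2 - 5))/(-2))*(-6 - 3) = -1 + ((6/(-7))*(-½))*(-9) = -1 + ((6*(-⅐))*(-½))*(-9) = -1 - 6/7*(-½)*(-9) = -1 + (3/7)*(-9) = -1 - 27/7 = -34/7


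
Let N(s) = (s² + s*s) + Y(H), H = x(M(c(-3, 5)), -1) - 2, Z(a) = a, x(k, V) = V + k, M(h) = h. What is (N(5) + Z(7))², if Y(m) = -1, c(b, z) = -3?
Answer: 3136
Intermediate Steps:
H = -6 (H = (-1 - 3) - 2 = -4 - 2 = -6)
N(s) = -1 + 2*s² (N(s) = (s² + s*s) - 1 = (s² + s²) - 1 = 2*s² - 1 = -1 + 2*s²)
(N(5) + Z(7))² = ((-1 + 2*5²) + 7)² = ((-1 + 2*25) + 7)² = ((-1 + 50) + 7)² = (49 + 7)² = 56² = 3136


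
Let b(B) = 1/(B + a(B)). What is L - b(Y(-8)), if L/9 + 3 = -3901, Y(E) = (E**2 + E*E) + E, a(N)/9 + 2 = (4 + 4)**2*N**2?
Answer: -291435622273/8294502 ≈ -35136.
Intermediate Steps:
a(N) = -18 + 576*N**2 (a(N) = -18 + 9*((4 + 4)**2*N**2) = -18 + 9*(8**2*N**2) = -18 + 9*(64*N**2) = -18 + 576*N**2)
Y(E) = E + 2*E**2 (Y(E) = (E**2 + E**2) + E = 2*E**2 + E = E + 2*E**2)
L = -35136 (L = -27 + 9*(-3901) = -27 - 35109 = -35136)
b(B) = 1/(-18 + B + 576*B**2) (b(B) = 1/(B + (-18 + 576*B**2)) = 1/(-18 + B + 576*B**2))
L - b(Y(-8)) = -35136 - 1/(-18 - 8*(1 + 2*(-8)) + 576*(-8*(1 + 2*(-8)))**2) = -35136 - 1/(-18 - 8*(1 - 16) + 576*(-8*(1 - 16))**2) = -35136 - 1/(-18 - 8*(-15) + 576*(-8*(-15))**2) = -35136 - 1/(-18 + 120 + 576*120**2) = -35136 - 1/(-18 + 120 + 576*14400) = -35136 - 1/(-18 + 120 + 8294400) = -35136 - 1/8294502 = -291435622273/8294502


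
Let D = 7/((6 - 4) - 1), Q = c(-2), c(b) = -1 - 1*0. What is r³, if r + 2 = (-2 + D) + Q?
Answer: 8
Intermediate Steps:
c(b) = -1 (c(b) = -1 + 0 = -1)
Q = -1
D = 7 (D = 7/(2 - 1) = 7/1 = 7*1 = 7)
r = 2 (r = -2 + ((-2 + 7) - 1) = -2 + (5 - 1) = -2 + 4 = 2)
r³ = 2³ = 8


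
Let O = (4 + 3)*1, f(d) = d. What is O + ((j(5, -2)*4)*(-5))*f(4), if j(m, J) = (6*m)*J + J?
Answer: 4967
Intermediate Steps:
j(m, J) = J + 6*J*m (j(m, J) = 6*J*m + J = J + 6*J*m)
O = 7 (O = 7*1 = 7)
O + ((j(5, -2)*4)*(-5))*f(4) = 7 + ((-2*(1 + 6*5)*4)*(-5))*4 = 7 + ((-2*(1 + 30)*4)*(-5))*4 = 7 + ((-2*31*4)*(-5))*4 = 7 + (-62*4*(-5))*4 = 7 - 248*(-5)*4 = 7 + 1240*4 = 7 + 4960 = 4967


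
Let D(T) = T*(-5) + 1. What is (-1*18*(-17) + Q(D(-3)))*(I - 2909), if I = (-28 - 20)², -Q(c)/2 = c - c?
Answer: -185130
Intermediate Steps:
D(T) = 1 - 5*T (D(T) = -5*T + 1 = 1 - 5*T)
Q(c) = 0 (Q(c) = -2*(c - c) = -2*0 = 0)
I = 2304 (I = (-48)² = 2304)
(-1*18*(-17) + Q(D(-3)))*(I - 2909) = (-1*18*(-17) + 0)*(2304 - 2909) = (-18*(-17) + 0)*(-605) = (306 + 0)*(-605) = 306*(-605) = -185130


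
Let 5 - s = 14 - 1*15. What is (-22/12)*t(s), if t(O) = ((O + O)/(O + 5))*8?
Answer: -16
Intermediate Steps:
s = 6 (s = 5 - (14 - 1*15) = 5 - (14 - 15) = 5 - 1*(-1) = 5 + 1 = 6)
t(O) = 16*O/(5 + O) (t(O) = ((2*O)/(5 + O))*8 = (2*O/(5 + O))*8 = 16*O/(5 + O))
(-22/12)*t(s) = (-22/12)*(16*6/(5 + 6)) = (-22*1/12)*(16*6/11) = -88*6/(3*11) = -11/6*96/11 = -16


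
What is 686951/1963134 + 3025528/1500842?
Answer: 3485260898747/1473176979414 ≈ 2.3658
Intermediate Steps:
686951/1963134 + 3025528/1500842 = 686951*(1/1963134) + 3025528*(1/1500842) = 686951/1963134 + 1512764/750421 = 3485260898747/1473176979414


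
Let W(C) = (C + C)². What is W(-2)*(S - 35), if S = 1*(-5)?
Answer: -640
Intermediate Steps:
S = -5
W(C) = 4*C² (W(C) = (2*C)² = 4*C²)
W(-2)*(S - 35) = (4*(-2)²)*(-5 - 35) = (4*4)*(-40) = 16*(-40) = -640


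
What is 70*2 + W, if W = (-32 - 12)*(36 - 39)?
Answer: 272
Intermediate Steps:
W = 132 (W = -44*(-3) = 132)
70*2 + W = 70*2 + 132 = 140 + 132 = 272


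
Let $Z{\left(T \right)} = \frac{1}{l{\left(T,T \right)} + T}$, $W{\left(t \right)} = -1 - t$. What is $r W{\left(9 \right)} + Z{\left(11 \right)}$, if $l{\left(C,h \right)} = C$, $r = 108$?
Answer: $- \frac{23759}{22} \approx -1080.0$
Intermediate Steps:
$Z{\left(T \right)} = \frac{1}{2 T}$ ($Z{\left(T \right)} = \frac{1}{T + T} = \frac{1}{2 T}$)
$r W{\left(9 \right)} + Z{\left(11 \right)} = 108 \left(-1 - 9\right) + \frac{1}{2 \cdot 11} = 108 \left(-1 - 9\right) + \frac{1}{2} \cdot \frac{1}{11} = 108 \left(-10\right) + \frac{1}{22} = -1080 + \frac{1}{22} = - \frac{23759}{22}$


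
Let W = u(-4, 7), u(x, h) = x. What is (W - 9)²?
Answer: 169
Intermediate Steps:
W = -4
(W - 9)² = (-4 - 9)² = (-13)² = 169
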